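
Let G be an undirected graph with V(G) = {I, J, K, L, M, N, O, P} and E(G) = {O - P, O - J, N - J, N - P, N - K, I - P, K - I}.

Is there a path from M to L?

No

M has no edges, so nothing is reachable from it.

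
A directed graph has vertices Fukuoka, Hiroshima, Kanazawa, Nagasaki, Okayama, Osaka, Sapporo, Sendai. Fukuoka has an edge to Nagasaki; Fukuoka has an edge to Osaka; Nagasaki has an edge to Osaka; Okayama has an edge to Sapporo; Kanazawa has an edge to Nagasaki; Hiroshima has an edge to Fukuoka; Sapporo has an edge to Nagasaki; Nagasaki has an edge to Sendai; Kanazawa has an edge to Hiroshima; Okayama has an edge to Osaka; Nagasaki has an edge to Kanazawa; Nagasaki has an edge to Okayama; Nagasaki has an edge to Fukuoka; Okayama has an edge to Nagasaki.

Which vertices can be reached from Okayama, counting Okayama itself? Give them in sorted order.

Fukuoka, Hiroshima, Kanazawa, Nagasaki, Okayama, Osaka, Sapporo, Sendai

Start at Okayama.
Its neighbours: Nagasaki, Osaka, Sapporo.
Then their neighbours: Fukuoka, Kanazawa, Sendai.
Then next layer: Hiroshima.
Every vertex is now reached.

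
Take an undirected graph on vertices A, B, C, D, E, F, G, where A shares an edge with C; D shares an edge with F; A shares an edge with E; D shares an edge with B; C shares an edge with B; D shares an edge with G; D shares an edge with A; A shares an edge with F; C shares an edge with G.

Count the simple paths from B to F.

7

B–C–A–D–F
B–C–A–F
B–C–G–D–A–F
B–C–G–D–F
B–D–A–F
B–D–F
B–D–G–C–A–F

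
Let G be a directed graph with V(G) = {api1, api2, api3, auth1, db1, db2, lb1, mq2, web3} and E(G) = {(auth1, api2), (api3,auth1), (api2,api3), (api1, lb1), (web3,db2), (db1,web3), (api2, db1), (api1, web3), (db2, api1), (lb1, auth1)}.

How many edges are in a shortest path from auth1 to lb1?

Distance 0: auth1.
Distance 1: api2.
Distance 2: api3, db1.
Distance 3: web3.
Distance 4: db2.
Distance 5: api1.
Distance 6: lb1 — contains lb1.

6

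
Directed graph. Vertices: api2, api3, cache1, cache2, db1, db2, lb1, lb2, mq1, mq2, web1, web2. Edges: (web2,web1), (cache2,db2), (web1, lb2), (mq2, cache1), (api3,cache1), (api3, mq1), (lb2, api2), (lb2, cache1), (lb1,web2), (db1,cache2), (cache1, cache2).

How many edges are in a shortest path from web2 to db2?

5

Distance 0: web2.
Distance 1: web1.
Distance 2: lb2.
Distance 3: api2, cache1.
Distance 4: cache2.
Distance 5: db2 — contains db2.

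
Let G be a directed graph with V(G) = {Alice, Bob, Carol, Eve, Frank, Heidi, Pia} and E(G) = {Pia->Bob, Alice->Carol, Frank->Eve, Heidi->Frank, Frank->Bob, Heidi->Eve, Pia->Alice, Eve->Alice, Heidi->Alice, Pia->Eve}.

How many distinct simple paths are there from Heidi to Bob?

1

Heidi→Frank→Bob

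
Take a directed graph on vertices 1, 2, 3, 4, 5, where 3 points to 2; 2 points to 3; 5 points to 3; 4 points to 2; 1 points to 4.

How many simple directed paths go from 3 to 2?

1

3→2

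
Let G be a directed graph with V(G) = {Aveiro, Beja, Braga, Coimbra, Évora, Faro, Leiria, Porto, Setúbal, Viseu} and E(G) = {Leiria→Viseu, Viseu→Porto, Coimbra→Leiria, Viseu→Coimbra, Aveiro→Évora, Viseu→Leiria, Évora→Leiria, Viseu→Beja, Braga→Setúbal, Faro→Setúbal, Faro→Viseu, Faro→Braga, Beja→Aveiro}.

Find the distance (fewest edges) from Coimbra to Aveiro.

Distance 0: Coimbra.
Distance 1: Leiria.
Distance 2: Viseu.
Distance 3: Beja, Porto.
Distance 4: Aveiro — contains Aveiro.

4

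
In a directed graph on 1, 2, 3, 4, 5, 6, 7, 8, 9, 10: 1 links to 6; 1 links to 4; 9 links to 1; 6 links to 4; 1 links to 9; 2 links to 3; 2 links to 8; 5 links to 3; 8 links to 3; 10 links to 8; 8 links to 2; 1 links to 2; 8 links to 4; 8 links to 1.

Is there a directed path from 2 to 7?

No

Explore from 2.
Distance 1: reach 3, 8.
Distance 2: reach 1, 4.
Distance 3: reach 6, 9.
The search from 2 is exhausted; no directed path reaches 7.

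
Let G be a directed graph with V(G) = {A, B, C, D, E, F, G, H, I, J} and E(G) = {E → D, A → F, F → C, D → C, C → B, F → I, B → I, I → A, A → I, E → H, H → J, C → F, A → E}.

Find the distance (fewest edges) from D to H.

6

Distance 0: D.
Distance 1: C.
Distance 2: B, F.
Distance 3: I.
Distance 4: A.
Distance 5: E.
Distance 6: H — contains H.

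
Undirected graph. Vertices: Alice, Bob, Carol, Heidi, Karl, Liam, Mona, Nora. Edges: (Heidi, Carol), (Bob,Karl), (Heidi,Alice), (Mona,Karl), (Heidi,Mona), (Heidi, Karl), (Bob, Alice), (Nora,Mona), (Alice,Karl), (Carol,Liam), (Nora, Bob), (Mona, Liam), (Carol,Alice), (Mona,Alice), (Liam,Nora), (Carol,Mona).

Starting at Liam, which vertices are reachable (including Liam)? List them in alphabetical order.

Alice, Bob, Carol, Heidi, Karl, Liam, Mona, Nora

Start at Liam.
Its neighbours: Carol, Mona, Nora.
Then their neighbours: Alice, Bob, Heidi, Karl.
Every vertex is now reached.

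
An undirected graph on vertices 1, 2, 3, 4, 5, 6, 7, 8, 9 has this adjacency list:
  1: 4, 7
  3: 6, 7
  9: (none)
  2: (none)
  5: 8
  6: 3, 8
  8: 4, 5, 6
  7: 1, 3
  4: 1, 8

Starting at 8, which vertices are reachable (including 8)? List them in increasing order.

1, 3, 4, 5, 6, 7, 8

Start at 8.
Its neighbours: 4, 5, 6.
Then their neighbours: 1, 3.
Then next layer: 7.
Nothing further is reachable.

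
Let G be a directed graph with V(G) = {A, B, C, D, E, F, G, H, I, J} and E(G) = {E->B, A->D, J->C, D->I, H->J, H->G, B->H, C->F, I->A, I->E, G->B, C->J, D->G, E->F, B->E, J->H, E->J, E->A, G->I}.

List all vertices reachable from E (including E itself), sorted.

Start at E.
Its neighbours: A, B, F, J.
Then their neighbours: C, D, H.
Then next layer: G, I.
Every vertex is now reached.

A, B, C, D, E, F, G, H, I, J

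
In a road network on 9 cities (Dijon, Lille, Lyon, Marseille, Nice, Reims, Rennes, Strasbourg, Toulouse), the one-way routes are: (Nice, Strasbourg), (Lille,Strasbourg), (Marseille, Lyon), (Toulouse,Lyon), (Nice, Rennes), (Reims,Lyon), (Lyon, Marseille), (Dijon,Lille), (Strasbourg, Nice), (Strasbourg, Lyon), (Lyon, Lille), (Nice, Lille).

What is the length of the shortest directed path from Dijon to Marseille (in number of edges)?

Distance 0: Dijon.
Distance 1: Lille.
Distance 2: Strasbourg.
Distance 3: Lyon, Nice.
Distance 4: Marseille, Rennes — contains Marseille.

4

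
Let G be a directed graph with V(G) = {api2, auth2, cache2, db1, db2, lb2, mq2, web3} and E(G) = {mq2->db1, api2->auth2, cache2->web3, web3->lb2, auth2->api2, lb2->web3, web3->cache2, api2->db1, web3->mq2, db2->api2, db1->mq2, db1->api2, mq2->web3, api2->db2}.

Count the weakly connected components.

From api2: component {api2, auth2, cache2, db1, db2, lb2, mq2, web3}.
That's 1 component.

1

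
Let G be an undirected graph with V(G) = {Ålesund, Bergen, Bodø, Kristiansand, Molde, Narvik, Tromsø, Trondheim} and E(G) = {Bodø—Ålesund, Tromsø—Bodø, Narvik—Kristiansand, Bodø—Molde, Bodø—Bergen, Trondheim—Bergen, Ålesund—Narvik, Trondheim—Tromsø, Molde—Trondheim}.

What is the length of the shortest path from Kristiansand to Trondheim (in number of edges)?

Distance 0: Kristiansand.
Distance 1: Narvik.
Distance 2: Ålesund.
Distance 3: Bodø.
Distance 4: Bergen, Molde, Tromsø.
Distance 5: Trondheim — contains Trondheim.

5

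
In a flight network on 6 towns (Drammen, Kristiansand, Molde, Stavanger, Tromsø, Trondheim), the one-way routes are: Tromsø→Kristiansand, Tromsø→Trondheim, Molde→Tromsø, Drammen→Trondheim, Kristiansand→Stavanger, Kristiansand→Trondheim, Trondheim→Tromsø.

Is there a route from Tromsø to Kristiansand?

Yes

Explore from Tromsø.
Distance 1: reach Kristiansand, Trondheim.
Found Kristiansand.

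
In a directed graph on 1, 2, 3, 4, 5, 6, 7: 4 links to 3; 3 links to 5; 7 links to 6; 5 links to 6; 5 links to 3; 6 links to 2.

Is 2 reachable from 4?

Explore from 4.
Distance 1: reach 3.
Distance 2: reach 5.
Distance 3: reach 6.
Distance 4: reach 2.
Found 2.

Yes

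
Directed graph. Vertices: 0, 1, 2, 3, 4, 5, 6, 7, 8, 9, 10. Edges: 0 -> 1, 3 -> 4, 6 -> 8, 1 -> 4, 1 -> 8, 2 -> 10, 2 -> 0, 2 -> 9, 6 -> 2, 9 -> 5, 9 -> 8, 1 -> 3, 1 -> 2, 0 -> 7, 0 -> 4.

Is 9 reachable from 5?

No

5 has no outgoing edges, so nothing is reachable from it.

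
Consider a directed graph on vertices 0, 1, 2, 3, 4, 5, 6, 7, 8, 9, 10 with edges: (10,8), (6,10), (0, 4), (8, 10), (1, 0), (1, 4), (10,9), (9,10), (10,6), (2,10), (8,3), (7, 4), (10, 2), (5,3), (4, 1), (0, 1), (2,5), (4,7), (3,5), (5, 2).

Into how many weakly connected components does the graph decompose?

2

From 0: component {0, 1, 4, 7}.
From 2: component {2, 3, 5, 6, 8, 9, 10}.
That's 2 components.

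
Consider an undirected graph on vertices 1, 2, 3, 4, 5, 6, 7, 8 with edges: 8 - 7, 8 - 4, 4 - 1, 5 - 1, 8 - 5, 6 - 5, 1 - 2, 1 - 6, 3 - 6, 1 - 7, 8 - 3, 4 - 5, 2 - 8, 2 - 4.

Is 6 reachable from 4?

Explore from 4.
Distance 1: reach 1, 2, 5, 8.
Distance 2: reach 3, 6, 7.
Found 6.

Yes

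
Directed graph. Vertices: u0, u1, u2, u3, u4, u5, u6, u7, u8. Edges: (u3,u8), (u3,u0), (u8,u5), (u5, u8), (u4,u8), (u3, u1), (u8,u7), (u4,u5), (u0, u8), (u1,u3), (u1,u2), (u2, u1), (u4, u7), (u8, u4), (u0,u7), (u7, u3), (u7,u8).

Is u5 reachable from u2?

Yes

Explore from u2.
Distance 1: reach u1.
Distance 2: reach u3.
Distance 3: reach u0, u8.
Distance 4: reach u4, u5, u7.
Found u5.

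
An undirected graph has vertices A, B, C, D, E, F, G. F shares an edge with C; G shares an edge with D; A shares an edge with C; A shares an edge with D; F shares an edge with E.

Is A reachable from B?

B has no edges, so nothing is reachable from it.

No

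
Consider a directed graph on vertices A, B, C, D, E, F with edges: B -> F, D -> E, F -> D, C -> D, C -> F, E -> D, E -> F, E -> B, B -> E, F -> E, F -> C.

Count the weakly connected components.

From A: component {A}.
From B: component {B, C, D, E, F}.
That's 2 components.

2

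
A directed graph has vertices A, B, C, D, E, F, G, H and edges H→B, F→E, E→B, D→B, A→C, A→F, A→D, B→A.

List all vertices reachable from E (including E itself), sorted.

Start at E.
Its neighbours: B.
Then their neighbours: A.
Then next layer: C, D, F.
Nothing further is reachable.

A, B, C, D, E, F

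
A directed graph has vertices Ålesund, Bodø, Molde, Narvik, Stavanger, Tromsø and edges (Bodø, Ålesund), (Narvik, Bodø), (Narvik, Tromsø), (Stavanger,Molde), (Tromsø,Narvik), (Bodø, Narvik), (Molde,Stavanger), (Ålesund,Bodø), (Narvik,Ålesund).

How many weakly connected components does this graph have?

From Ålesund: component {Ålesund, Bodø, Narvik, Tromsø}.
From Molde: component {Molde, Stavanger}.
That's 2 components.

2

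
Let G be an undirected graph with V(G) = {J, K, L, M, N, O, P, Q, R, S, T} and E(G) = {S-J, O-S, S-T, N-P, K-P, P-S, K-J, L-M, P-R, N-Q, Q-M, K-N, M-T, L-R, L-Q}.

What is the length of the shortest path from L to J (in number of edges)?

Distance 0: L.
Distance 1: M, Q, R.
Distance 2: N, P, T.
Distance 3: K, S.
Distance 4: J, O — contains J.

4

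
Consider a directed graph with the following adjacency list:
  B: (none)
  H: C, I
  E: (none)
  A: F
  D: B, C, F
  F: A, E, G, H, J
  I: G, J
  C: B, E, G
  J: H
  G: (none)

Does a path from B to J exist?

B has no outgoing edges, so nothing is reachable from it.

No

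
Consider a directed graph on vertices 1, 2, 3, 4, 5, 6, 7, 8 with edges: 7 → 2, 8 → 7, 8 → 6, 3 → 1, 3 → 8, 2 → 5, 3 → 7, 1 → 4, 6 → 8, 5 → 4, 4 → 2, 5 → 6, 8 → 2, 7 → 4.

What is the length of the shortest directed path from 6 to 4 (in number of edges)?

Distance 0: 6.
Distance 1: 8.
Distance 2: 2, 7.
Distance 3: 4, 5 — contains 4.

3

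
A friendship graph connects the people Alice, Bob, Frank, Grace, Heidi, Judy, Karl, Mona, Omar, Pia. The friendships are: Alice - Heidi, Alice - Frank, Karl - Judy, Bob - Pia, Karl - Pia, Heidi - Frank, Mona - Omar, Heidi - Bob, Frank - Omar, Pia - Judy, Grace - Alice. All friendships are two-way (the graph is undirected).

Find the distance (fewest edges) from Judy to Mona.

Distance 0: Judy.
Distance 1: Karl, Pia.
Distance 2: Bob.
Distance 3: Heidi.
Distance 4: Alice, Frank.
Distance 5: Grace, Omar.
Distance 6: Mona — contains Mona.

6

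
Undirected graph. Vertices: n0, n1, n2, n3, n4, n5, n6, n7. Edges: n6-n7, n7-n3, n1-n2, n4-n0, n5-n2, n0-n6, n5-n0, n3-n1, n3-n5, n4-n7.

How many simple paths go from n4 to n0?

n4–n0
n4–n7–n3–n1–n2–n5–n0
n4–n7–n3–n5–n0
n4–n7–n6–n0

4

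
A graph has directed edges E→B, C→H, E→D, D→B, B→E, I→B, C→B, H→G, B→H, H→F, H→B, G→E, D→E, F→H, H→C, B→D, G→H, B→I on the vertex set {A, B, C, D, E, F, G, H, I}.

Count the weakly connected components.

2

From A: component {A}.
From B: component {B, C, D, E, F, G, H, I}.
That's 2 components.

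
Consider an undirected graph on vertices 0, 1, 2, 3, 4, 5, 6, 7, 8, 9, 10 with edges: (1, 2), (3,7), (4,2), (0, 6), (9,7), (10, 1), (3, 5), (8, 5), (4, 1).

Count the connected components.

From 0: component {0, 6}.
From 1: component {1, 2, 4, 10}.
From 3: component {3, 5, 7, 8, 9}.
That's 3 components.

3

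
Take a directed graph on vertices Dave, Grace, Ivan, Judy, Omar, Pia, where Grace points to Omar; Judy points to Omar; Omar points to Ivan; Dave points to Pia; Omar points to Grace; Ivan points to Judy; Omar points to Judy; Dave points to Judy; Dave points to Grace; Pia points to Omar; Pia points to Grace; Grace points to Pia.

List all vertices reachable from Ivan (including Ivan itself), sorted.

Grace, Ivan, Judy, Omar, Pia

Start at Ivan.
Its neighbours: Judy.
Then their neighbours: Omar.
Then next layer: Grace.
Then next layer: Pia.
Nothing further is reachable.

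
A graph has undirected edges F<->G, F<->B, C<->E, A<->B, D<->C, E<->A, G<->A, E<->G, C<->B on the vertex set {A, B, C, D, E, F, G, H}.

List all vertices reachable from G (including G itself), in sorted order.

Start at G.
Its neighbours: A, E, F.
Then their neighbours: B, C.
Then next layer: D.
Nothing further is reachable.

A, B, C, D, E, F, G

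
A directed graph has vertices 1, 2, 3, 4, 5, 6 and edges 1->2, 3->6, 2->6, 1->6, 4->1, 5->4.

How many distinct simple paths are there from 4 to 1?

1

4→1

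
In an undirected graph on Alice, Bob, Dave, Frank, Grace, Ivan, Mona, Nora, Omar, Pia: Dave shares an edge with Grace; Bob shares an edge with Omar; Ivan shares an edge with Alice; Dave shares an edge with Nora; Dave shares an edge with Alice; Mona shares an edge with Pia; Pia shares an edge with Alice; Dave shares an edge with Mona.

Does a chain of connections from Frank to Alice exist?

Frank has no edges, so nothing is reachable from it.

No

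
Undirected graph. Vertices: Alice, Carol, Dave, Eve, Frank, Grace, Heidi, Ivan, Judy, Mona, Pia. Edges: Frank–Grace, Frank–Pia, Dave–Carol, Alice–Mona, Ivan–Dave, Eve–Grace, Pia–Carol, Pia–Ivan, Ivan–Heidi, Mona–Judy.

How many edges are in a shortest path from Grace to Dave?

Distance 0: Grace.
Distance 1: Eve, Frank.
Distance 2: Pia.
Distance 3: Carol, Ivan.
Distance 4: Dave, Heidi — contains Dave.

4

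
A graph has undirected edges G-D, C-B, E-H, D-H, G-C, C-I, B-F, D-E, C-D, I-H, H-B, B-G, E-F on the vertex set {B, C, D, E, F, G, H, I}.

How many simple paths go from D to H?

16

D–C–B–F–E–H
D–C–B–H
D–C–G–B–F–E–H
D–C–G–B–H
D–C–I–H
D–E–F–B–C–I–H
D–E–F–B–G–C–I–H
D–E–F–B–H
... and 8 more.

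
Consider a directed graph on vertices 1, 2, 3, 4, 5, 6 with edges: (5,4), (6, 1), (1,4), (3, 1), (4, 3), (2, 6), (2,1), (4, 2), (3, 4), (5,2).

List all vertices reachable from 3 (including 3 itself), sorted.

Start at 3.
Its neighbours: 1, 4.
Then their neighbours: 2.
Then next layer: 6.
Nothing further is reachable.

1, 2, 3, 4, 6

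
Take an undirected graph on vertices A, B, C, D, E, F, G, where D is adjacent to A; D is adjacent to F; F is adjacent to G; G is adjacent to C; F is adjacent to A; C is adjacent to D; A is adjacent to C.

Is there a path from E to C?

E has no edges, so nothing is reachable from it.

No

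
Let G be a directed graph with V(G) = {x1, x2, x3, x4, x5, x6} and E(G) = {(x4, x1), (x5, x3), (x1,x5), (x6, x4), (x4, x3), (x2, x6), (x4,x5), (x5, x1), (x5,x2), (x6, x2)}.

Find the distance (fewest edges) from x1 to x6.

Distance 0: x1.
Distance 1: x5.
Distance 2: x2, x3.
Distance 3: x6 — contains x6.

3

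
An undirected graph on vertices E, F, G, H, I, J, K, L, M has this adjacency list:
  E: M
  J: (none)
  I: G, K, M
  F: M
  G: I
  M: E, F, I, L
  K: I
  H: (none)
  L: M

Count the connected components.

3

From E: component {E, F, G, I, K, L, M}.
From H: component {H}.
From J: component {J}.
That's 3 components.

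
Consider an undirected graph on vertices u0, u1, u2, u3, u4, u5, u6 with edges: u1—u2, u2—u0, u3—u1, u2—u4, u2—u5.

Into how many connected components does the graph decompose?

From u0: component {u0, u1, u2, u3, u4, u5}.
From u6: component {u6}.
That's 2 components.

2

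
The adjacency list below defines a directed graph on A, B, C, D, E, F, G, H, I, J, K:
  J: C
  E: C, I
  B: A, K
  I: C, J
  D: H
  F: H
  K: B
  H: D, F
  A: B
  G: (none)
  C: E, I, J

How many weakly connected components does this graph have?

4

From A: component {A, B, K}.
From C: component {C, E, I, J}.
From D: component {D, F, H}.
From G: component {G}.
That's 4 components.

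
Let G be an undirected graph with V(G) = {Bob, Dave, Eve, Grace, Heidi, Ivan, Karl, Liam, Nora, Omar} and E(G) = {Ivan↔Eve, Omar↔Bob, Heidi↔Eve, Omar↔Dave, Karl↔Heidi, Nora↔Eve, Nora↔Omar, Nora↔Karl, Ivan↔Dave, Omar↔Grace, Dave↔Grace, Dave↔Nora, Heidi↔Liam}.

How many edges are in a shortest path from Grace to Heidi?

Distance 0: Grace.
Distance 1: Dave, Omar.
Distance 2: Bob, Ivan, Nora.
Distance 3: Eve, Karl.
Distance 4: Heidi — contains Heidi.

4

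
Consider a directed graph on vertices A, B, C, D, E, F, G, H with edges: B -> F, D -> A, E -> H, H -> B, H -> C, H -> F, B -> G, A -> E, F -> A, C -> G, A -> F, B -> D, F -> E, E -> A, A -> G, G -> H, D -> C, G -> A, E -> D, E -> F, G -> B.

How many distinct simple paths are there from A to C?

A→E→D→C
A→E→H→B→D→C
A→E→H→C
A→F→E→D→C
A→F→E→H→B→D→C
A→F→E→H→C
A→G→B→D→C
A→G→B→F→E→D→C
A→G→B→F→E→H→C
A→G→H→B→D→C
A→G→H→B→F→E→D→C
A→G→H→C
A→G→H→F→E→D→C

13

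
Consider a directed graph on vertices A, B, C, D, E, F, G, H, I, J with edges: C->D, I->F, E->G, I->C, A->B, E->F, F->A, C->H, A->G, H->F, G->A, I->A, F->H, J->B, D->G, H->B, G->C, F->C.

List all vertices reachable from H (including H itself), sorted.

A, B, C, D, F, G, H

Start at H.
Its neighbours: B, F.
Then their neighbours: A, C.
Then next layer: D, G.
Nothing further is reachable.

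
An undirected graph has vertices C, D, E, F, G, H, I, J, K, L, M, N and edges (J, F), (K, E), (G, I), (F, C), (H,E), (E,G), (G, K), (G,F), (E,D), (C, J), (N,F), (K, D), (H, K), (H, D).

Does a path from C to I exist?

Explore from C.
Distance 1: reach F, J.
Distance 2: reach G, N.
Distance 3: reach E, I, K.
Found I.

Yes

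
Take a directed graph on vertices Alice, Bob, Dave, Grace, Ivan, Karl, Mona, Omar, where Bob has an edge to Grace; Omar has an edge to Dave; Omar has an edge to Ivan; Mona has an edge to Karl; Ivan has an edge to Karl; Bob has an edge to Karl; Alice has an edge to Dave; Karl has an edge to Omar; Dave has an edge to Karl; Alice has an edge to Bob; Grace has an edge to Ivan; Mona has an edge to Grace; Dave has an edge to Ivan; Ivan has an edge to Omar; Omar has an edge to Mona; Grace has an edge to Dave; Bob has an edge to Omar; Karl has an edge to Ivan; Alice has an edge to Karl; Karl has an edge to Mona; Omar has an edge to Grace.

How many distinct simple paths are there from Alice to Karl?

21

Alice→Bob→Grace→Dave→Ivan→Karl
Alice→Bob→Grace→Dave→Ivan→Omar→Mona→Karl
Alice→Bob→Grace→Dave→Karl
Alice→Bob→Grace→Ivan→Karl
Alice→Bob→Grace→Ivan→Omar→Dave→Karl
Alice→Bob→Grace→Ivan→Omar→Mona→Karl
Alice→Bob→Karl
Alice→Bob→Omar→Dave→Ivan→Karl
... and 13 more.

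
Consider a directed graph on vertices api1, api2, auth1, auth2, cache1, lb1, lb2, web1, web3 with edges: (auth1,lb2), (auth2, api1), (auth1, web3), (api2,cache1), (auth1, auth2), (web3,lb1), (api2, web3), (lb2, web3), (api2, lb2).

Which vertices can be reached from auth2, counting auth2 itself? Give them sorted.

api1, auth2

Start at auth2.
Its neighbours: api1.
Nothing further is reachable.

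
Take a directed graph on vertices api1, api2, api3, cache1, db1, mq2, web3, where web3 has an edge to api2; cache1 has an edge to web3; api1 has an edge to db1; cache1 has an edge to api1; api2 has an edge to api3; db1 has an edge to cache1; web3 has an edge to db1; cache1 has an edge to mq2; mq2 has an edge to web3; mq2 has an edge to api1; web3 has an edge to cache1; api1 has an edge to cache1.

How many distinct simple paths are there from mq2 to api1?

3

mq2→api1
mq2→web3→cache1→api1
mq2→web3→db1→cache1→api1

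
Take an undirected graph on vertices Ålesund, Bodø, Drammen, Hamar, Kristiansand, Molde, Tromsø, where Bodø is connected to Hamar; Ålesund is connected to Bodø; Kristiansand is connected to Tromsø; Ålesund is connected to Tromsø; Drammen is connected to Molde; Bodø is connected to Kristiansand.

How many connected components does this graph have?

2

From Ålesund: component {Ålesund, Bodø, Hamar, Kristiansand, Tromsø}.
From Drammen: component {Drammen, Molde}.
That's 2 components.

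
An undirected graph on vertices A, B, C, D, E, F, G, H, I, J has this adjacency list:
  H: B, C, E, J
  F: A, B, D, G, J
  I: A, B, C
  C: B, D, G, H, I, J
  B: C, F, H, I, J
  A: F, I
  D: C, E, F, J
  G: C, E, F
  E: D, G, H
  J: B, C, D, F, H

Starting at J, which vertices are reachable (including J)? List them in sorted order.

A, B, C, D, E, F, G, H, I, J

Start at J.
Its neighbours: B, C, D, F, H.
Then their neighbours: A, E, G, I.
Every vertex is now reached.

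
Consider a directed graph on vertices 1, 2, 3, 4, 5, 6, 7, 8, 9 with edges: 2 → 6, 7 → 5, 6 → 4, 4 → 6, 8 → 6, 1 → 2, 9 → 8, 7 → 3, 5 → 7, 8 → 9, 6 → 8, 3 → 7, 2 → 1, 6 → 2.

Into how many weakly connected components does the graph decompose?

From 1: component {1, 2, 4, 6, 8, 9}.
From 3: component {3, 5, 7}.
That's 2 components.

2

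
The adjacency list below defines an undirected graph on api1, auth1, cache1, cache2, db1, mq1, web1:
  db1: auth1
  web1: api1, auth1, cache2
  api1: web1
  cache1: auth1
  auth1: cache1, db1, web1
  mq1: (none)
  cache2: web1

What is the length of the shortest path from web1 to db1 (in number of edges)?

Distance 0: web1.
Distance 1: api1, auth1, cache2.
Distance 2: cache1, db1 — contains db1.

2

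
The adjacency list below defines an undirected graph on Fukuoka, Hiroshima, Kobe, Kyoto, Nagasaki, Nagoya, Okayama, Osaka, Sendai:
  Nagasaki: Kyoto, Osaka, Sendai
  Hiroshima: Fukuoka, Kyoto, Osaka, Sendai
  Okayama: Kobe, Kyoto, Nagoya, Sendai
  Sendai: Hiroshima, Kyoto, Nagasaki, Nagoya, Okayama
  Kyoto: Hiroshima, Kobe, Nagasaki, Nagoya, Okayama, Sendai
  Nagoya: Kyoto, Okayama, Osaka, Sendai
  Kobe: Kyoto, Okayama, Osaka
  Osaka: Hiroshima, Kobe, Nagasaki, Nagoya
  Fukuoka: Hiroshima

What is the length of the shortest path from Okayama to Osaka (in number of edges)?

Distance 0: Okayama.
Distance 1: Kobe, Kyoto, Nagoya, Sendai.
Distance 2: Hiroshima, Nagasaki, Osaka — contains Osaka.

2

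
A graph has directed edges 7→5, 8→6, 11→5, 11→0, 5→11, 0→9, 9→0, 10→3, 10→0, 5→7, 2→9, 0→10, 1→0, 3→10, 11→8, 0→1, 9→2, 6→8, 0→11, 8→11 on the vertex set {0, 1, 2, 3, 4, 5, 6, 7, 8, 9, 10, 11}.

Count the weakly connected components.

From 0: component {0, 1, 2, 3, 5, 6, 7, 8, 9, 10, 11}.
From 4: component {4}.
That's 2 components.

2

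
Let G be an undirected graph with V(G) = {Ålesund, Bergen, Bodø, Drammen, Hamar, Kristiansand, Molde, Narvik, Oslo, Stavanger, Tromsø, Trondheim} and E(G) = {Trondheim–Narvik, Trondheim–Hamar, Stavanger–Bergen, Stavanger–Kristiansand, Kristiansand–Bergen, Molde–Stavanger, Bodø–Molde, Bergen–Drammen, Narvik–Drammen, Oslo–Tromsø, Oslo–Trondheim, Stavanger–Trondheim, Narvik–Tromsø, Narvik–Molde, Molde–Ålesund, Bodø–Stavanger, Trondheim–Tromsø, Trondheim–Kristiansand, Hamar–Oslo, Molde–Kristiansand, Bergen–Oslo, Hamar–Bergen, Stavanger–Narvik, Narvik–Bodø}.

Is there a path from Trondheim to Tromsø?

Yes

Explore from Trondheim.
Distance 1: reach Hamar, Kristiansand, Narvik, Oslo, Stavanger, Tromsø.
Found Tromsø.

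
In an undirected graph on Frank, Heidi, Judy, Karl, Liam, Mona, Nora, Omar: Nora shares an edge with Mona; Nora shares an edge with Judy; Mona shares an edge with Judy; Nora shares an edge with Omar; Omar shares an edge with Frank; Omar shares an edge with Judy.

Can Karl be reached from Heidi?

No

Heidi has no edges, so nothing is reachable from it.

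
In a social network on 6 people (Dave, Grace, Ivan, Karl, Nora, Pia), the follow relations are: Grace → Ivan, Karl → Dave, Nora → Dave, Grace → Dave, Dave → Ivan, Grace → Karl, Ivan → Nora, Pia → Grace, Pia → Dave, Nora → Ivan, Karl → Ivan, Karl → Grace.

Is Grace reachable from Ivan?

Explore from Ivan.
Distance 1: reach Nora.
Distance 2: reach Dave.
The search from Ivan is exhausted; no directed path reaches Grace.

No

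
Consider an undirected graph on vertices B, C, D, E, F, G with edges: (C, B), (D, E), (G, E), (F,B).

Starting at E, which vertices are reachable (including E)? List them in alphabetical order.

Start at E.
Its neighbours: D, G.
Nothing further is reachable.

D, E, G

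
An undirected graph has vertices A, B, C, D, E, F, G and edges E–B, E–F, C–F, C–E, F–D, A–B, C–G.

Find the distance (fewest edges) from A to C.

Distance 0: A.
Distance 1: B.
Distance 2: E.
Distance 3: C, F — contains C.

3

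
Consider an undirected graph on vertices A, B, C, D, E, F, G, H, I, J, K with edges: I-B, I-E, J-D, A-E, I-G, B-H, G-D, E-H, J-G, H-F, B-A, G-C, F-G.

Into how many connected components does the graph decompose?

From A: component {A, B, C, D, E, F, G, H, I, J}.
From K: component {K}.
That's 2 components.

2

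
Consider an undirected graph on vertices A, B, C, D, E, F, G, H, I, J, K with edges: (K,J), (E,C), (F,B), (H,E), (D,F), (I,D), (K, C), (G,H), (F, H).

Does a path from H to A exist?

No

Explore from H.
Distance 1: reach E, F, G.
Distance 2: reach B, C, D.
Distance 3: reach I, K.
Distance 4: reach J.
The search is exhausted without reaching A; it lies in a different component.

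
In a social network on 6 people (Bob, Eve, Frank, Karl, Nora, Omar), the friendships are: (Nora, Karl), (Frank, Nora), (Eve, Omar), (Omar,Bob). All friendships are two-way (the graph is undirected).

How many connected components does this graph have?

2

From Bob: component {Bob, Eve, Omar}.
From Frank: component {Frank, Karl, Nora}.
That's 2 components.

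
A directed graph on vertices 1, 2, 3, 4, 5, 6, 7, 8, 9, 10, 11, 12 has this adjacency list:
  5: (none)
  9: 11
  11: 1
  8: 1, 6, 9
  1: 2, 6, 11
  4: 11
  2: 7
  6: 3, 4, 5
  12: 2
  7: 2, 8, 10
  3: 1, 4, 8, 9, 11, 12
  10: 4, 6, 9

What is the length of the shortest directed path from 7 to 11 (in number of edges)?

3

Distance 0: 7.
Distance 1: 2, 8, 10.
Distance 2: 1, 4, 6, 9.
Distance 3: 3, 5, 11 — contains 11.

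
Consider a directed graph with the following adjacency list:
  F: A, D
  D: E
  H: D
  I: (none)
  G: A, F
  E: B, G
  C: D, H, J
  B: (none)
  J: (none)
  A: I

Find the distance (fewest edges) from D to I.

4

Distance 0: D.
Distance 1: E.
Distance 2: B, G.
Distance 3: A, F.
Distance 4: I — contains I.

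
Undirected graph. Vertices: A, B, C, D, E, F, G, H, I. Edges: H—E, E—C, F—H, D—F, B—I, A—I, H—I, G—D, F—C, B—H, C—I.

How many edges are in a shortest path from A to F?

Distance 0: A.
Distance 1: I.
Distance 2: B, C, H.
Distance 3: E, F — contains F.

3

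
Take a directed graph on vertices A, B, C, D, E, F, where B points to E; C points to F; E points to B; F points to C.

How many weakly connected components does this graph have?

From A: component {A}.
From B: component {B, E}.
From C: component {C, F}.
From D: component {D}.
That's 4 components.

4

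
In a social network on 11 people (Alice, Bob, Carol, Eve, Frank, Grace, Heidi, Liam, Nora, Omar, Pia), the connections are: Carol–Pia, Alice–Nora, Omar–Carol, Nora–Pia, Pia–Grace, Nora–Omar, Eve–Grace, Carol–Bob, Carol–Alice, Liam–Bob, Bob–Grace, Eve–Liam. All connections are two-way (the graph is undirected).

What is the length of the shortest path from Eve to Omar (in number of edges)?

Distance 0: Eve.
Distance 1: Grace, Liam.
Distance 2: Bob, Pia.
Distance 3: Carol, Nora.
Distance 4: Alice, Omar — contains Omar.

4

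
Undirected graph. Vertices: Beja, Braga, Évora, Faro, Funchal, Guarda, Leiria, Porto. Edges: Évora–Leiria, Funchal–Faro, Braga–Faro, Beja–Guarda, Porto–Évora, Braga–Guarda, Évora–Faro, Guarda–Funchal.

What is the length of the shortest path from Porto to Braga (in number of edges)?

3

Distance 0: Porto.
Distance 1: Évora.
Distance 2: Faro, Leiria.
Distance 3: Braga, Funchal — contains Braga.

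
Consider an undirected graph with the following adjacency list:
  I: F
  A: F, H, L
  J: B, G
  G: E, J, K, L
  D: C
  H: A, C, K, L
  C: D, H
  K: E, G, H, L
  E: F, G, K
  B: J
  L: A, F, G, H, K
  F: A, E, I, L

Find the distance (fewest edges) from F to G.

Distance 0: F.
Distance 1: A, E, I, L.
Distance 2: G, H, K — contains G.

2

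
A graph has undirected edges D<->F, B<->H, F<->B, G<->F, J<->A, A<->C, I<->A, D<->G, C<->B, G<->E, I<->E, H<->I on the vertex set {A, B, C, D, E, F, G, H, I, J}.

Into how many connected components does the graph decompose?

1

From A: component {A, B, C, D, E, F, G, H, I, J}.
That's 1 component.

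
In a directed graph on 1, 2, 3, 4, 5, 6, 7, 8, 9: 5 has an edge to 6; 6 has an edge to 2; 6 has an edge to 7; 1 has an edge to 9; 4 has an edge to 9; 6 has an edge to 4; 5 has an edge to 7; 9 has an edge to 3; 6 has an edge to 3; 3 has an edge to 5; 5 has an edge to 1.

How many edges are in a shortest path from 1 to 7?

Distance 0: 1.
Distance 1: 9.
Distance 2: 3.
Distance 3: 5.
Distance 4: 6, 7 — contains 7.

4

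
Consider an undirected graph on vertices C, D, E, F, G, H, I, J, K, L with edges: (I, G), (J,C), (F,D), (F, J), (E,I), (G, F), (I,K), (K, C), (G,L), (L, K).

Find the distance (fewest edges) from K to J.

2

Distance 0: K.
Distance 1: C, I, L.
Distance 2: E, G, J — contains J.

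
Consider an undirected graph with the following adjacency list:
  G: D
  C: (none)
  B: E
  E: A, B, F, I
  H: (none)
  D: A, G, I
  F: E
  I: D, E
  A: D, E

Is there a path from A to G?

Explore from A.
Distance 1: reach D, E.
Distance 2: reach B, F, G, I.
Found G.

Yes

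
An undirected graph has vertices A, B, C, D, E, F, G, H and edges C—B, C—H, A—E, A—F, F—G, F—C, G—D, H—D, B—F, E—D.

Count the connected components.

1

From A: component {A, B, C, D, E, F, G, H}.
That's 1 component.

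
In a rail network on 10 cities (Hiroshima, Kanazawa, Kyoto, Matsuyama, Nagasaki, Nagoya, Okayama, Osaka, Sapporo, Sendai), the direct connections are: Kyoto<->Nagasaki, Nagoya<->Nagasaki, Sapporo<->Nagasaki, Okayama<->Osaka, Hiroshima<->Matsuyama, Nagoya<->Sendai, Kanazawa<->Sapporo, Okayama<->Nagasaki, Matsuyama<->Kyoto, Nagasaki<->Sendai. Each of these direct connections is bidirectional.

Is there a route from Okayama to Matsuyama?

Explore from Okayama.
Distance 1: reach Nagasaki, Osaka.
Distance 2: reach Kyoto, Nagoya, Sapporo, Sendai.
Distance 3: reach Kanazawa, Matsuyama.
Found Matsuyama.

Yes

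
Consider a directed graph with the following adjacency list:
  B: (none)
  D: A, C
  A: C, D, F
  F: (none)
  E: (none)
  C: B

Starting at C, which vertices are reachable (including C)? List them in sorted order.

Start at C.
Its neighbours: B.
Nothing further is reachable.

B, C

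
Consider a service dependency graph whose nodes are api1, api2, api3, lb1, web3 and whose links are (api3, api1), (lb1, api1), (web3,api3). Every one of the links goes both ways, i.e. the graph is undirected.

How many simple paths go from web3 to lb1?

1

web3–api3–api1–lb1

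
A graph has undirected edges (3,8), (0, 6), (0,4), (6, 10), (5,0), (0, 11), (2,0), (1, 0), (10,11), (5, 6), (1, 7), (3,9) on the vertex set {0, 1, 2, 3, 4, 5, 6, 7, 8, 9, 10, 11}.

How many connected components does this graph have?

From 0: component {0, 1, 2, 4, 5, 6, 7, 10, 11}.
From 3: component {3, 8, 9}.
That's 2 components.

2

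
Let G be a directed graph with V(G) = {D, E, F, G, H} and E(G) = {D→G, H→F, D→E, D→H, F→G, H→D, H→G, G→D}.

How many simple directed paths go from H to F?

1

H→F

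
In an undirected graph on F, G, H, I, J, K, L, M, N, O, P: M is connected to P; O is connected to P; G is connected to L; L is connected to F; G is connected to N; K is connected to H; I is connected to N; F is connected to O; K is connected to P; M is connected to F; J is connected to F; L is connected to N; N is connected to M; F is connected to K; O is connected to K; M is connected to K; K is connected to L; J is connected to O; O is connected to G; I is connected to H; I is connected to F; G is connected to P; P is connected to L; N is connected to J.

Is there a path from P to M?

Yes

Explore from P.
Distance 1: reach G, K, L, M, O.
Found M.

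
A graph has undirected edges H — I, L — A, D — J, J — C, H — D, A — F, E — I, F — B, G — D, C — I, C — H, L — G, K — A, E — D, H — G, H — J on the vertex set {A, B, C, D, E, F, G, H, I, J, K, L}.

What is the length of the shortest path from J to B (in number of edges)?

6

Distance 0: J.
Distance 1: C, D, H.
Distance 2: E, G, I.
Distance 3: L.
Distance 4: A.
Distance 5: F, K.
Distance 6: B — contains B.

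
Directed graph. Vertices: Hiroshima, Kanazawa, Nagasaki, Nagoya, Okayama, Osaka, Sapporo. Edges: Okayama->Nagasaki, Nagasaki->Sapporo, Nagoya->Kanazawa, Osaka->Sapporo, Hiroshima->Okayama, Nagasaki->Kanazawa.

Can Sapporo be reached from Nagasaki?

Explore from Nagasaki.
Distance 1: reach Kanazawa, Sapporo.
Found Sapporo.

Yes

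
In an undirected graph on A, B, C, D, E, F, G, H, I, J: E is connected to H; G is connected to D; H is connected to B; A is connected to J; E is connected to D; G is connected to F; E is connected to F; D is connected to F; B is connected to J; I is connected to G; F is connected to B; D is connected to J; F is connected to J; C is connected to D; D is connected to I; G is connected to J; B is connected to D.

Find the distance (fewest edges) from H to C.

3

Distance 0: H.
Distance 1: B, E.
Distance 2: D, F, J.
Distance 3: A, C, G, I — contains C.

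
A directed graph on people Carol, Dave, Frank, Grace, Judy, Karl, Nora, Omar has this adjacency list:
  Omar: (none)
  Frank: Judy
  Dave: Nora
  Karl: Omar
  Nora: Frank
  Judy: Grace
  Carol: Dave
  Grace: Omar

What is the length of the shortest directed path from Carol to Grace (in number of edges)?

Distance 0: Carol.
Distance 1: Dave.
Distance 2: Nora.
Distance 3: Frank.
Distance 4: Judy.
Distance 5: Grace — contains Grace.

5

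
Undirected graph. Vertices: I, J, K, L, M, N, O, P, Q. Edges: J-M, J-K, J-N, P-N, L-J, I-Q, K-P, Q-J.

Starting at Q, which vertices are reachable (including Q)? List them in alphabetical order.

I, J, K, L, M, N, P, Q

Start at Q.
Its neighbours: I, J.
Then their neighbours: K, L, M, N.
Then next layer: P.
Nothing further is reachable.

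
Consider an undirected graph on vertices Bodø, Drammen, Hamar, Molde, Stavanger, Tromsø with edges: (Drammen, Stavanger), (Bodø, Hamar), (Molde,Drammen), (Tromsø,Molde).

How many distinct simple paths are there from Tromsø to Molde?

1

Tromsø–Molde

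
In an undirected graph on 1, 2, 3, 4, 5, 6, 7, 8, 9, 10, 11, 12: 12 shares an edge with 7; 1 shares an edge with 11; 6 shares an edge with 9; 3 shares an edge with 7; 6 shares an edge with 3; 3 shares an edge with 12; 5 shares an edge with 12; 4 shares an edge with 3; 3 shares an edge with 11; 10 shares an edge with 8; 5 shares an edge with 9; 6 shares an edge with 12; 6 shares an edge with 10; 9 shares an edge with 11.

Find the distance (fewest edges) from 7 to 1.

3

Distance 0: 7.
Distance 1: 3, 12.
Distance 2: 4, 5, 6, 11.
Distance 3: 1, 9, 10 — contains 1.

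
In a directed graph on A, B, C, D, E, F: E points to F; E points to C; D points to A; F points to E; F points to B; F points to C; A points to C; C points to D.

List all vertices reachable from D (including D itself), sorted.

Start at D.
Its neighbours: A.
Then their neighbours: C.
Nothing further is reachable.

A, C, D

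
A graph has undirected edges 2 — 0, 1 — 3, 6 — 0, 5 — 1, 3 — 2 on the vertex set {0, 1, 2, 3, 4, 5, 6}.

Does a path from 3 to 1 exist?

Yes

Explore from 3.
Distance 1: reach 1, 2.
Found 1.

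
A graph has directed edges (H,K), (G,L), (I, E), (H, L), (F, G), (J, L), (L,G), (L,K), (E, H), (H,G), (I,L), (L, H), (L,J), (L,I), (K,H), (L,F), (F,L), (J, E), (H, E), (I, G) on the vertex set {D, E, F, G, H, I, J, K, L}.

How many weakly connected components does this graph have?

From D: component {D}.
From E: component {E, F, G, H, I, J, K, L}.
That's 2 components.

2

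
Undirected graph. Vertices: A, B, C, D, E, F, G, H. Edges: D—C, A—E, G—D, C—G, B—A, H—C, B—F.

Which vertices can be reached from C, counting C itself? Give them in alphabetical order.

Start at C.
Its neighbours: D, G, H.
Nothing further is reachable.

C, D, G, H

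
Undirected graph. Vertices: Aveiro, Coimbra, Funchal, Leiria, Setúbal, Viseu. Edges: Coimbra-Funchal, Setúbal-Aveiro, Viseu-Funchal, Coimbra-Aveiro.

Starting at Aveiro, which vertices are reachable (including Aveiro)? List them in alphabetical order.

Start at Aveiro.
Its neighbours: Coimbra, Setúbal.
Then their neighbours: Funchal.
Then next layer: Viseu.
Nothing further is reachable.

Aveiro, Coimbra, Funchal, Setúbal, Viseu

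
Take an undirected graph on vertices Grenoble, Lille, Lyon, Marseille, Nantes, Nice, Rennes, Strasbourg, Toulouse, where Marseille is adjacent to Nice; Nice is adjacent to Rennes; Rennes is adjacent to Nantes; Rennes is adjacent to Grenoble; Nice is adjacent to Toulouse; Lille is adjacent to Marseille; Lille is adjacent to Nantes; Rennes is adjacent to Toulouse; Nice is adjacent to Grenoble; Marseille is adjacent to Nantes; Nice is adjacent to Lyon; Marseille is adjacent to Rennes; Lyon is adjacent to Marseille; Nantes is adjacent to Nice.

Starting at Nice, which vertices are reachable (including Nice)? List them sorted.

Start at Nice.
Its neighbours: Grenoble, Lyon, Marseille, Nantes, Rennes, Toulouse.
Then their neighbours: Lille.
Nothing further is reachable.

Grenoble, Lille, Lyon, Marseille, Nantes, Nice, Rennes, Toulouse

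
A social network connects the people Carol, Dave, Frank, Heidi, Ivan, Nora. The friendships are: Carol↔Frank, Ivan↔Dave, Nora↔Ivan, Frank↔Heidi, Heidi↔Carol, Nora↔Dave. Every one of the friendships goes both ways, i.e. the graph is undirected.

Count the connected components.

2

From Carol: component {Carol, Frank, Heidi}.
From Dave: component {Dave, Ivan, Nora}.
That's 2 components.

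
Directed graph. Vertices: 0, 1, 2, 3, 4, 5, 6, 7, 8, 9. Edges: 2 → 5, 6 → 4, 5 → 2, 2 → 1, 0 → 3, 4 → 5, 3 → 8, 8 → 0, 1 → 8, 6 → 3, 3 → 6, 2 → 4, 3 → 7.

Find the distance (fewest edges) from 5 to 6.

6

Distance 0: 5.
Distance 1: 2.
Distance 2: 1, 4.
Distance 3: 8.
Distance 4: 0.
Distance 5: 3.
Distance 6: 6, 7 — contains 6.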